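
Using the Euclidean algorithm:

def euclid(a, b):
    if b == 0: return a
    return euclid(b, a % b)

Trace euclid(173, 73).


euclid(173, 73) = euclid(73, 27)
euclid(73, 27) = euclid(27, 19)
euclid(27, 19) = euclid(19, 8)
euclid(19, 8) = euclid(8, 3)
euclid(8, 3) = euclid(3, 2)
euclid(3, 2) = euclid(2, 1)
euclid(2, 1) = euclid(1, 0)
euclid(1, 0) = 1  (base case)

1


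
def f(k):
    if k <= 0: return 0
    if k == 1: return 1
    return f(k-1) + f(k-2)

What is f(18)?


Computing f(18) bottom-up:
f(0) = 0
f(1) = 1
f(2) = f(1) + f(0) = 1 + 0 = 1
f(3) = f(2) + f(1) = 1 + 1 = 2
f(4) = f(3) + f(2) = 2 + 1 = 3
f(5) = f(4) + f(3) = 3 + 2 = 5
f(6) = f(5) + f(4) = 5 + 3 = 8
f(7) = f(6) + f(5) = 8 + 5 = 13
f(8) = f(7) + f(6) = 13 + 8 = 21
f(9) = f(8) + f(7) = 21 + 13 = 34
f(10) = f(9) + f(8) = 34 + 21 = 55
f(11) = f(10) + f(9) = 55 + 34 = 89
f(12) = f(11) + f(10) = 89 + 55 = 144
f(13) = f(12) + f(11) = 144 + 89 = 233
f(14) = f(13) + f(12) = 233 + 144 = 377
f(15) = f(14) + f(13) = 377 + 233 = 610
f(16) = f(15) + f(14) = 610 + 377 = 987
f(17) = f(16) + f(15) = 987 + 610 = 1597
f(18) = f(17) + f(16) = 1597 + 987 = 2584

2584


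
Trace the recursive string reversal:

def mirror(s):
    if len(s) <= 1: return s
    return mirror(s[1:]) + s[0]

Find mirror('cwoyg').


mirror('cwoyg') = mirror('woyg') + 'c'
mirror('woyg') = mirror('oyg') + 'w'
mirror('oyg') = mirror('yg') + 'o'
mirror('yg') = mirror('g') + 'y'
mirror('g') = 'g'  (base case)
Concatenating: 'g' + 'y' + 'o' + 'w' + 'c' = 'gyowc'

gyowc


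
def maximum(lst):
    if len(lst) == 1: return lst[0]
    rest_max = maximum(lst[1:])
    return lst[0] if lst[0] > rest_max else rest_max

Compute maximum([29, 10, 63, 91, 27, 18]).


maximum([29, 10, 63, 91, 27, 18]): compare 29 with maximum([10, 63, 91, 27, 18])
maximum([10, 63, 91, 27, 18]): compare 10 with maximum([63, 91, 27, 18])
maximum([63, 91, 27, 18]): compare 63 with maximum([91, 27, 18])
maximum([91, 27, 18]): compare 91 with maximum([27, 18])
maximum([27, 18]): compare 27 with maximum([18])
maximum([18]) = 18  (base case)
Compare 27 with 18 -> 27
Compare 91 with 27 -> 91
Compare 63 with 91 -> 91
Compare 10 with 91 -> 91
Compare 29 with 91 -> 91

91


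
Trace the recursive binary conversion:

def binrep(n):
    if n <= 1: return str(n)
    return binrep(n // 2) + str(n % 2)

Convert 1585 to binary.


binrep(1585) = binrep(792) + '1'
binrep(792) = binrep(396) + '0'
binrep(396) = binrep(198) + '0'
binrep(198) = binrep(99) + '0'
binrep(99) = binrep(49) + '1'
binrep(49) = binrep(24) + '1'
binrep(24) = binrep(12) + '0'
binrep(12) = binrep(6) + '0'
binrep(6) = binrep(3) + '0'
binrep(3) = binrep(1) + '1'
binrep(1) = '1'  (base case)
Concatenating: '1' + '1' + '0' + '0' + '0' + '1' + '1' + '0' + '0' + '0' + '1' = '11000110001'

11000110001


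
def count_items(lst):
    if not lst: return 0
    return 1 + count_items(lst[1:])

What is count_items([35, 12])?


count_items([35, 12]) = 1 + count_items([12])
count_items([12]) = 1 + count_items([])
count_items([]) = 0  (base case)
Unwinding: 1 + 1 + 0 = 2

2


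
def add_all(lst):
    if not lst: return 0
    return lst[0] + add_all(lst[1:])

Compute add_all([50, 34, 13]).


add_all([50, 34, 13]) = 50 + add_all([34, 13])
add_all([34, 13]) = 34 + add_all([13])
add_all([13]) = 13 + add_all([])
add_all([]) = 0  (base case)
Total: 50 + 34 + 13 + 0 = 97

97


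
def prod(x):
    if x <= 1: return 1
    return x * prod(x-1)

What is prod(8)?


prod(8)
= 8 * prod(7)
= 8 * 7 * prod(6)
= 8 * 7 * 6 * prod(5)
= 8 * 7 * 6 * 5 * prod(4)
= 8 * 7 * 6 * 5 * 4 * prod(3)
= 8 * 7 * 6 * 5 * 4 * 3 * prod(2)
= 8 * 7 * 6 * 5 * 4 * 3 * 2 * prod(1)
= 8 * 7 * 6 * 5 * 4 * 3 * 2 * 1
= 40320

40320


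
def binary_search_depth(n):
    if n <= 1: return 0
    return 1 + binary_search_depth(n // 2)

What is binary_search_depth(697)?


697 / 2 = 348
348 / 2 = 174
174 / 2 = 87
87 / 2 = 43
43 / 2 = 21
21 / 2 = 10
10 / 2 = 5
5 / 2 = 2
2 / 2 = 1
Reached 1 after 9 halvings

9


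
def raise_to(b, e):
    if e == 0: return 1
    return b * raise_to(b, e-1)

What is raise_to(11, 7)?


raise_to(11, 7)
= 11 * raise_to(11, 6)
= 11 * 11 * raise_to(11, 5)
= 11 * 11 * 11 * raise_to(11, 4)
= 11 * 11 * 11 * 11 * raise_to(11, 3)
= 11 * 11 * 11 * 11 * 11 * raise_to(11, 2)
= 11 * 11 * 11 * 11 * 11 * 11 * raise_to(11, 1)
= 11 * 11 * 11 * 11 * 11 * 11 * 11 * raise_to(11, 0)
= 11 * 11 * 11 * 11 * 11 * 11 * 11 * 1
= 19487171

19487171


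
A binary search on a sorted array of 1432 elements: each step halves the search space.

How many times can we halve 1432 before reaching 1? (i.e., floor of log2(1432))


1432 / 2 = 716
716 / 2 = 358
358 / 2 = 179
179 / 2 = 89
89 / 2 = 44
44 / 2 = 22
22 / 2 = 11
11 / 2 = 5
5 / 2 = 2
2 / 2 = 1
Reached 1 after 10 halvings

10


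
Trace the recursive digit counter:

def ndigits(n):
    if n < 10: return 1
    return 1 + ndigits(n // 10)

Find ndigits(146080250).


ndigits(146080250) = 1 + ndigits(14608025)
ndigits(14608025) = 1 + ndigits(1460802)
ndigits(1460802) = 1 + ndigits(146080)
ndigits(146080) = 1 + ndigits(14608)
ndigits(14608) = 1 + ndigits(1460)
ndigits(1460) = 1 + ndigits(146)
ndigits(146) = 1 + ndigits(14)
ndigits(14) = 1 + ndigits(1)
ndigits(1) = 1  (base case: 1 < 10)
Unwinding: 1 + 1 + 1 + 1 + 1 + 1 + 1 + 1 + 1 = 9

9


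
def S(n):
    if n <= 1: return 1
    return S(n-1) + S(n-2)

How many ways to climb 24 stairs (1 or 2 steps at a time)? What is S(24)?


Building up from base cases:
S(0) = 1
S(1) = 1
S(2) = S(1) + S(0) = 1 + 1 = 2
S(3) = S(2) + S(1) = 2 + 1 = 3
S(4) = S(3) + S(2) = 3 + 2 = 5
S(5) = S(4) + S(3) = 5 + 3 = 8
S(6) = S(5) + S(4) = 8 + 5 = 13
S(7) = S(6) + S(5) = 13 + 8 = 21
S(8) = S(7) + S(6) = 21 + 13 = 34
S(9) = S(8) + S(7) = 34 + 21 = 55
S(10) = S(9) + S(8) = 55 + 34 = 89
S(11) = S(10) + S(9) = 89 + 55 = 144
S(12) = S(11) + S(10) = 144 + 89 = 233
S(13) = S(12) + S(11) = 233 + 144 = 377
S(14) = S(13) + S(12) = 377 + 233 = 610
S(15) = S(14) + S(13) = 610 + 377 = 987
S(16) = S(15) + S(14) = 987 + 610 = 1597
S(17) = S(16) + S(15) = 1597 + 987 = 2584
S(18) = S(17) + S(16) = 2584 + 1597 = 4181
S(19) = S(18) + S(17) = 4181 + 2584 = 6765
S(20) = S(19) + S(18) = 6765 + 4181 = 10946
S(21) = S(20) + S(19) = 10946 + 6765 = 17711
S(22) = S(21) + S(20) = 17711 + 10946 = 28657
S(23) = S(22) + S(21) = 28657 + 17711 = 46368
S(24) = S(23) + S(22) = 46368 + 28657 = 75025

75025


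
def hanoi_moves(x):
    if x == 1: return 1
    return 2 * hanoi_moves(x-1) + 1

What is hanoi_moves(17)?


hanoi_moves(17) = 2 * hanoi_moves(16) + 1
hanoi_moves(16) = 2 * hanoi_moves(15) + 1
hanoi_moves(15) = 2 * hanoi_moves(14) + 1
hanoi_moves(14) = 2 * hanoi_moves(13) + 1
hanoi_moves(13) = 2 * hanoi_moves(12) + 1
hanoi_moves(12) = 2 * hanoi_moves(11) + 1
hanoi_moves(11) = 2 * hanoi_moves(10) + 1
hanoi_moves(10) = 2 * hanoi_moves(9) + 1
hanoi_moves(9) = 2 * hanoi_moves(8) + 1
hanoi_moves(8) = 2 * hanoi_moves(7) + 1
hanoi_moves(7) = 2 * hanoi_moves(6) + 1
hanoi_moves(6) = 2 * hanoi_moves(5) + 1
hanoi_moves(5) = 2 * hanoi_moves(4) + 1
hanoi_moves(4) = 2 * hanoi_moves(3) + 1
hanoi_moves(3) = 2 * hanoi_moves(2) + 1
hanoi_moves(2) = 2 * hanoi_moves(1) + 1
hanoi_moves(1) = 1  (base case)
hanoi_moves(2) = 2 * 1 + 1 = 3
hanoi_moves(3) = 2 * 3 + 1 = 7
hanoi_moves(4) = 2 * 7 + 1 = 15
hanoi_moves(5) = 2 * 15 + 1 = 31
hanoi_moves(6) = 2 * 31 + 1 = 63
hanoi_moves(7) = 2 * 63 + 1 = 127
hanoi_moves(8) = 2 * 127 + 1 = 255
hanoi_moves(9) = 2 * 255 + 1 = 511
hanoi_moves(10) = 2 * 511 + 1 = 1023
hanoi_moves(11) = 2 * 1023 + 1 = 2047
hanoi_moves(12) = 2 * 2047 + 1 = 4095
hanoi_moves(13) = 2 * 4095 + 1 = 8191
hanoi_moves(14) = 2 * 8191 + 1 = 16383
hanoi_moves(15) = 2 * 16383 + 1 = 32767
hanoi_moves(16) = 2 * 32767 + 1 = 65535
hanoi_moves(17) = 2 * 65535 + 1 = 131071

131071


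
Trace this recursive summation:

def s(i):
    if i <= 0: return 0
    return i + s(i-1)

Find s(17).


s(17)
= 17 + 16 + 15 + 14 + 13 + 12 + 11 + 10 + 9 + 8 + 7 + 6 + 5 + 4 + 3 + 2 + 1 + s(0)
= 17 + 16 + 15 + 14 + 13 + 12 + 11 + 10 + 9 + 8 + 7 + 6 + 5 + 4 + 3 + 2 + 1 + 0
= 153

153


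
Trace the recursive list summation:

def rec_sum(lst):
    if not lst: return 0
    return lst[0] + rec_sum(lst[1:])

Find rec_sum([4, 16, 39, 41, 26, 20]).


rec_sum([4, 16, 39, 41, 26, 20]) = 4 + rec_sum([16, 39, 41, 26, 20])
rec_sum([16, 39, 41, 26, 20]) = 16 + rec_sum([39, 41, 26, 20])
rec_sum([39, 41, 26, 20]) = 39 + rec_sum([41, 26, 20])
rec_sum([41, 26, 20]) = 41 + rec_sum([26, 20])
rec_sum([26, 20]) = 26 + rec_sum([20])
rec_sum([20]) = 20 + rec_sum([])
rec_sum([]) = 0  (base case)
Total: 4 + 16 + 39 + 41 + 26 + 20 + 0 = 146

146


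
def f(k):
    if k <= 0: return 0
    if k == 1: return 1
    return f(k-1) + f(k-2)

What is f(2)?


Computing f(2) bottom-up:
f(0) = 0
f(1) = 1
f(2) = f(1) + f(0) = 1 + 0 = 1

1


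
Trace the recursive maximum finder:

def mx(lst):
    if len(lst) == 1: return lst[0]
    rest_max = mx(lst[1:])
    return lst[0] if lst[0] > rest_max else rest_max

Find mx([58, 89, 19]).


mx([58, 89, 19]): compare 58 with mx([89, 19])
mx([89, 19]): compare 89 with mx([19])
mx([19]) = 19  (base case)
Compare 89 with 19 -> 89
Compare 58 with 89 -> 89

89


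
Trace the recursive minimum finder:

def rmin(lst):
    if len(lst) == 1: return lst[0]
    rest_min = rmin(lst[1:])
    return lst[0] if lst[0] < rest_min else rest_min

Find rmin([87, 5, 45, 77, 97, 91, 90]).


rmin([87, 5, 45, 77, 97, 91, 90]): compare 87 with rmin([5, 45, 77, 97, 91, 90])
rmin([5, 45, 77, 97, 91, 90]): compare 5 with rmin([45, 77, 97, 91, 90])
rmin([45, 77, 97, 91, 90]): compare 45 with rmin([77, 97, 91, 90])
rmin([77, 97, 91, 90]): compare 77 with rmin([97, 91, 90])
rmin([97, 91, 90]): compare 97 with rmin([91, 90])
rmin([91, 90]): compare 91 with rmin([90])
rmin([90]) = 90  (base case)
Compare 91 with 90 -> 90
Compare 97 with 90 -> 90
Compare 77 with 90 -> 77
Compare 45 with 77 -> 45
Compare 5 with 45 -> 5
Compare 87 with 5 -> 5

5


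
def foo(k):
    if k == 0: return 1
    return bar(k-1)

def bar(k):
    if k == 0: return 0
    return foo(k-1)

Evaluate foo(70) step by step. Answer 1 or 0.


foo(70) = bar(69)
bar(69) = foo(68)
foo(68) = bar(67)
bar(67) = foo(66)
foo(66) = bar(65)
bar(65) = foo(64)
foo(64) = bar(63)
bar(63) = foo(62)
foo(62) = bar(61)
bar(61) = foo(60)
foo(60) = bar(59)
bar(59) = foo(58)
foo(58) = bar(57)
bar(57) = foo(56)
foo(56) = bar(55)
bar(55) = foo(54)
foo(54) = bar(53)
bar(53) = foo(52)
foo(52) = bar(51)
bar(51) = foo(50)
foo(50) = bar(49)
bar(49) = foo(48)
foo(48) = bar(47)
bar(47) = foo(46)
foo(46) = bar(45)
bar(45) = foo(44)
foo(44) = bar(43)
bar(43) = foo(42)
foo(42) = bar(41)
bar(41) = foo(40)
foo(40) = bar(39)
bar(39) = foo(38)
foo(38) = bar(37)
bar(37) = foo(36)
foo(36) = bar(35)
bar(35) = foo(34)
foo(34) = bar(33)
bar(33) = foo(32)
foo(32) = bar(31)
bar(31) = foo(30)
foo(30) = bar(29)
bar(29) = foo(28)
foo(28) = bar(27)
bar(27) = foo(26)
foo(26) = bar(25)
bar(25) = foo(24)
foo(24) = bar(23)
bar(23) = foo(22)
foo(22) = bar(21)
bar(21) = foo(20)
foo(20) = bar(19)
bar(19) = foo(18)
foo(18) = bar(17)
bar(17) = foo(16)
foo(16) = bar(15)
bar(15) = foo(14)
foo(14) = bar(13)
bar(13) = foo(12)
foo(12) = bar(11)
bar(11) = foo(10)
foo(10) = bar(9)
bar(9) = foo(8)
foo(8) = bar(7)
bar(7) = foo(6)
foo(6) = bar(5)
bar(5) = foo(4)
foo(4) = bar(3)
bar(3) = foo(2)
foo(2) = bar(1)
bar(1) = foo(0)
foo(0) = 1  (base case)
Result: 1

1


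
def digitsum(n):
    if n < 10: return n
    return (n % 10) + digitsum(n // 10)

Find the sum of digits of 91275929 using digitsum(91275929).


digitsum(91275929) = 9 + digitsum(9127592)
digitsum(9127592) = 2 + digitsum(912759)
digitsum(912759) = 9 + digitsum(91275)
digitsum(91275) = 5 + digitsum(9127)
digitsum(9127) = 7 + digitsum(912)
digitsum(912) = 2 + digitsum(91)
digitsum(91) = 1 + digitsum(9)
digitsum(9) = 9  (base case)
Total: 9 + 2 + 9 + 5 + 7 + 2 + 1 + 9 = 44

44


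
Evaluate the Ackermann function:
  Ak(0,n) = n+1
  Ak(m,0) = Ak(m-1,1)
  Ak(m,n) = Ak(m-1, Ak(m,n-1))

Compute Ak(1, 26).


Ak(1, 26) = Ak(0, Ak(1, 25))
  Ak(1, 25) = Ak(0, Ak(1, 24))
    Ak(1, 24) = Ak(0, Ak(1, 23))
      Ak(1, 23) = Ak(0, Ak(1, 22))
        Ak(1, 22) = Ak(0, Ak(1, 21))
          Ak(1, 21) = Ak(0, Ak(1, 20))
          Ak(1, 20) = Ak(0, Ak(1, 19))
          Ak(1, 19) = Ak(0, Ak(1, 18))
          Ak(1, 18) = Ak(0, Ak(1, 17))
          Ak(1, 17) = Ak(0, Ak(1, 16))
          Ak(1, 16) = Ak(0, Ak(1, 15))
          Ak(1, 15) = Ak(0, Ak(1, 14))
          Ak(1, 14) = Ak(0, Ak(1, 13))
          Ak(1, 13) = Ak(0, Ak(1, 12))
          Ak(1, 12) = Ak(0, Ak(1, 11))
          Ak(1, 11) = Ak(0, Ak(1, 10))
          Ak(1, 10) = Ak(0, Ak(1, 9))
          Ak(1, 9) = Ak(0, Ak(1, 8))
          Ak(1, 8) = Ak(0, Ak(1, 7))
          Ak(1, 7) = Ak(0, Ak(1, 6))
          Ak(1, 6) = Ak(0, Ak(1, 5))
          Ak(1, 5) = Ak(0, Ak(1, 4))
          Ak(1, 4) = Ak(0, Ak(1, 3))
          Ak(1, 3) = Ak(0, Ak(1, 2))
          Ak(1, 2) = Ak(0, Ak(1, 1))
... (trace truncated)
Result: Ak(1, 26) = 28

28


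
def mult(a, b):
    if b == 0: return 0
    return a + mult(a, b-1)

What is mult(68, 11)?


mult(68, 11) = 68 + mult(68, 10)
mult(68, 10) = 68 + mult(68, 9)
mult(68, 9) = 68 + mult(68, 8)
mult(68, 8) = 68 + mult(68, 7)
mult(68, 7) = 68 + mult(68, 6)
mult(68, 6) = 68 + mult(68, 5)
mult(68, 5) = 68 + mult(68, 4)
mult(68, 4) = 68 + mult(68, 3)
mult(68, 3) = 68 + mult(68, 2)
mult(68, 2) = 68 + mult(68, 1)
mult(68, 1) = 68 + mult(68, 0)
mult(68, 0) = 0  (base case)
Total: 68 + 68 + 68 + 68 + 68 + 68 + 68 + 68 + 68 + 68 + 68 + 0 = 748

748


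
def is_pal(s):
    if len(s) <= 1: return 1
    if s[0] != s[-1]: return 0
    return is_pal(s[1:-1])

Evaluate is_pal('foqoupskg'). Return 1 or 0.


is_pal('foqoupskg'): s[0]='f' != s[-1]='g' -> return 0
Result: 0 (not a palindrome)

0


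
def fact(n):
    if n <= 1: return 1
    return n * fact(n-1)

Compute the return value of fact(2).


fact(2)
= 2 * fact(1)
= 2 * 1
= 2

2


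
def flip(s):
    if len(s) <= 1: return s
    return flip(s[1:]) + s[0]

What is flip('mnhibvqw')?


flip('mnhibvqw') = flip('nhibvqw') + 'm'
flip('nhibvqw') = flip('hibvqw') + 'n'
flip('hibvqw') = flip('ibvqw') + 'h'
flip('ibvqw') = flip('bvqw') + 'i'
flip('bvqw') = flip('vqw') + 'b'
flip('vqw') = flip('qw') + 'v'
flip('qw') = flip('w') + 'q'
flip('w') = 'w'  (base case)
Concatenating: 'w' + 'q' + 'v' + 'b' + 'i' + 'h' + 'n' + 'm' = 'wqvbihnm'

wqvbihnm


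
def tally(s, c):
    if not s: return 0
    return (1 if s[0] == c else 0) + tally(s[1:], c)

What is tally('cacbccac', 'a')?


s[0]='c' != 'a' -> 0
s[0]='a' == 'a' -> 1
s[0]='c' != 'a' -> 0
s[0]='b' != 'a' -> 0
s[0]='c' != 'a' -> 0
s[0]='c' != 'a' -> 0
s[0]='a' == 'a' -> 1
s[0]='c' != 'a' -> 0
Sum: 0 + 1 + 0 + 0 + 0 + 0 + 1 + 0 = 2

2


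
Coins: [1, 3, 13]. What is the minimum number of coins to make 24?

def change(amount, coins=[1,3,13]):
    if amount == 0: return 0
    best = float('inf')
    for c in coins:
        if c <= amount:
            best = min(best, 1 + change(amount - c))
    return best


Building up with DP:
change(0) = 0
change(1) = min(1+change(0)=1+0=1) = 1
change(2) = min(1+change(1)=1+1=2) = 2
change(3) = min(1+change(2)=1+2=3, 1+change(0)=1+0=1) = 1
change(4) = min(1+change(3)=1+1=2, 1+change(1)=1+1=2) = 2
change(5) = min(1+change(4)=1+2=3, 1+change(2)=1+2=3) = 3
change(6) = min(1+change(5)=1+3=4, 1+change(3)=1+1=2) = 2
change(7) = min(1+change(6)=1+2=3, 1+change(4)=1+2=3) = 3
change(8) = min(1+change(7)=1+3=4, 1+change(5)=1+3=4) = 4
change(9) = min(1+change(8)=1+4=5, 1+change(6)=1+2=3) = 3
change(10) = min(1+change(9)=1+3=4, 1+change(7)=1+3=4) = 4
change(11) = min(1+change(10)=1+4=5, 1+change(8)=1+4=5) = 5
change(12) = min(1+change(11)=1+5=6, 1+change(9)=1+3=4) = 4
change(13) = min(1+change(12)=1+4=5, 1+change(10)=1+4=5, 1+change(0)=1+0=1) = 1
change(14) = min(1+change(13)=1+1=2, 1+change(11)=1+5=6, 1+change(1)=1+1=2) = 2
change(15) = min(1+change(14)=1+2=3, 1+change(12)=1+4=5, 1+change(2)=1+2=3) = 3
change(16) = min(1+change(15)=1+3=4, 1+change(13)=1+1=2, 1+change(3)=1+1=2) = 2
change(17) = min(1+change(16)=1+2=3, 1+change(14)=1+2=3, 1+change(4)=1+2=3) = 3
change(18) = min(1+change(17)=1+3=4, 1+change(15)=1+3=4, 1+change(5)=1+3=4) = 4
change(19) = min(1+change(18)=1+4=5, 1+change(16)=1+2=3, 1+change(6)=1+2=3) = 3
change(20) = min(1+change(19)=1+3=4, 1+change(17)=1+3=4, 1+change(7)=1+3=4) = 4
change(21) = min(1+change(20)=1+4=5, 1+change(18)=1+4=5, 1+change(8)=1+4=5) = 5
change(22) = min(1+change(21)=1+5=6, 1+change(19)=1+3=4, 1+change(9)=1+3=4) = 4
change(23) = min(1+change(22)=1+4=5, 1+change(20)=1+4=5, 1+change(10)=1+4=5) = 5
change(24) = min(1+change(23)=1+5=6, 1+change(21)=1+5=6, 1+change(11)=1+5=6) = 6

6


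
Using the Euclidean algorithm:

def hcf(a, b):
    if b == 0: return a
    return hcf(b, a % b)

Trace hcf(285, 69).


hcf(285, 69) = hcf(69, 9)
hcf(69, 9) = hcf(9, 6)
hcf(9, 6) = hcf(6, 3)
hcf(6, 3) = hcf(3, 0)
hcf(3, 0) = 3  (base case)

3


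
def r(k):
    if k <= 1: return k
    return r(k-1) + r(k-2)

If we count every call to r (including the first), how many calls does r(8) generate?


Let C(n) = total calls for r(n)
C(0) = 1, C(1) = 1
C(2) = 1 + C(1) + C(0) = 1 + 1 + 1 = 3
C(3) = 1 + C(2) + C(1) = 1 + 3 + 1 = 5
C(4) = 1 + C(3) + C(2) = 1 + 5 + 3 = 9
C(5) = 1 + C(4) + C(3) = 1 + 9 + 5 = 15
C(6) = 1 + C(5) + C(4) = 1 + 15 + 9 = 25
C(7) = 1 + C(6) + C(5) = 1 + 25 + 15 = 41
C(8) = 1 + C(7) + C(6) = 1 + 41 + 25 = 67

67


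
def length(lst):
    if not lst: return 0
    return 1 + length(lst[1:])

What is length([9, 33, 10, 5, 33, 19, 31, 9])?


length([9, 33, 10, 5, 33, 19, 31, 9]) = 1 + length([33, 10, 5, 33, 19, 31, 9])
length([33, 10, 5, 33, 19, 31, 9]) = 1 + length([10, 5, 33, 19, 31, 9])
length([10, 5, 33, 19, 31, 9]) = 1 + length([5, 33, 19, 31, 9])
length([5, 33, 19, 31, 9]) = 1 + length([33, 19, 31, 9])
length([33, 19, 31, 9]) = 1 + length([19, 31, 9])
length([19, 31, 9]) = 1 + length([31, 9])
length([31, 9]) = 1 + length([9])
length([9]) = 1 + length([])
length([]) = 0  (base case)
Unwinding: 1 + 1 + 1 + 1 + 1 + 1 + 1 + 1 + 0 = 8

8


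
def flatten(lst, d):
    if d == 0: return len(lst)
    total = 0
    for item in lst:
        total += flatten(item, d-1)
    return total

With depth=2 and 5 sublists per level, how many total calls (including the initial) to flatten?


At depth 0 (root): 1 call
At depth 1: each of 1 parents calls flatten on 5 children = 5 calls
At depth 2: each of 5 parents calls flatten on 5 children = 25 calls
Total: 1 + 5 + 25 = 31

31


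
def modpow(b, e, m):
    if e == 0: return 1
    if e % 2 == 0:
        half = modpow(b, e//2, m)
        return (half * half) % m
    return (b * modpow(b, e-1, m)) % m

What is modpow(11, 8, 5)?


modpow(11, 8, 5): e is even, compute modpow(11, 4, 5)
  modpow(11, 4, 5): e is even, compute modpow(11, 2, 5)
    modpow(11, 2, 5): e is even, compute modpow(11, 1, 5)
      modpow(11, 1, 5): e is odd, compute modpow(11, 0, 5)
        modpow(11, 0, 5) = 1
      (11 * 1) % 5 = 1
    half=1, (1*1) % 5 = 1
  half=1, (1*1) % 5 = 1
half=1, (1*1) % 5 = 1

1


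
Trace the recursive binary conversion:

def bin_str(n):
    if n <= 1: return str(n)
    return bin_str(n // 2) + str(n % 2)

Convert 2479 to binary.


bin_str(2479) = bin_str(1239) + '1'
bin_str(1239) = bin_str(619) + '1'
bin_str(619) = bin_str(309) + '1'
bin_str(309) = bin_str(154) + '1'
bin_str(154) = bin_str(77) + '0'
bin_str(77) = bin_str(38) + '1'
bin_str(38) = bin_str(19) + '0'
bin_str(19) = bin_str(9) + '1'
bin_str(9) = bin_str(4) + '1'
bin_str(4) = bin_str(2) + '0'
bin_str(2) = bin_str(1) + '0'
bin_str(1) = '1'  (base case)
Concatenating: '1' + '0' + '0' + '1' + '1' + '0' + '1' + '0' + '1' + '1' + '1' + '1' = '100110101111'

100110101111


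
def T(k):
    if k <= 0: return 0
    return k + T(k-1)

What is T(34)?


T(34)
= 34 + 33 + 32 + 31 + 30 + 29 + 28 + 27 + 26 + 25 + 24 + 23 + 22 + 21 + 20 + 19 + 18 + 17 + 16 + 15 + 14 + 13 + 12 + 11 + 10 + 9 + 8 + 7 + 6 + 5 + 4 + 3 + 2 + 1 + T(0)
= 34 + 33 + 32 + 31 + 30 + 29 + 28 + 27 + 26 + 25 + 24 + 23 + 22 + 21 + 20 + 19 + 18 + 17 + 16 + 15 + 14 + 13 + 12 + 11 + 10 + 9 + 8 + 7 + 6 + 5 + 4 + 3 + 2 + 1 + 0
= 595

595


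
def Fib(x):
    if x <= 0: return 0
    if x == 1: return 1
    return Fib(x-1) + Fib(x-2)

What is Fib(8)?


Computing Fib(8) bottom-up:
Fib(0) = 0
Fib(1) = 1
Fib(2) = Fib(1) + Fib(0) = 1 + 0 = 1
Fib(3) = Fib(2) + Fib(1) = 1 + 1 = 2
Fib(4) = Fib(3) + Fib(2) = 2 + 1 = 3
Fib(5) = Fib(4) + Fib(3) = 3 + 2 = 5
Fib(6) = Fib(5) + Fib(4) = 5 + 3 = 8
Fib(7) = Fib(6) + Fib(5) = 8 + 5 = 13
Fib(8) = Fib(7) + Fib(6) = 13 + 8 = 21

21


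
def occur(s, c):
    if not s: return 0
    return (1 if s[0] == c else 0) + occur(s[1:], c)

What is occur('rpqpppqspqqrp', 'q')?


s[0]='r' != 'q' -> 0
s[0]='p' != 'q' -> 0
s[0]='q' == 'q' -> 1
s[0]='p' != 'q' -> 0
s[0]='p' != 'q' -> 0
s[0]='p' != 'q' -> 0
s[0]='q' == 'q' -> 1
s[0]='s' != 'q' -> 0
s[0]='p' != 'q' -> 0
s[0]='q' == 'q' -> 1
s[0]='q' == 'q' -> 1
s[0]='r' != 'q' -> 0
s[0]='p' != 'q' -> 0
Sum: 0 + 0 + 1 + 0 + 0 + 0 + 1 + 0 + 0 + 1 + 1 + 0 + 0 = 4

4


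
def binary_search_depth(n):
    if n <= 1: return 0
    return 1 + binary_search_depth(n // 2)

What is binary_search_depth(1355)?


1355 / 2 = 677
677 / 2 = 338
338 / 2 = 169
169 / 2 = 84
84 / 2 = 42
42 / 2 = 21
21 / 2 = 10
10 / 2 = 5
5 / 2 = 2
2 / 2 = 1
Reached 1 after 10 halvings

10


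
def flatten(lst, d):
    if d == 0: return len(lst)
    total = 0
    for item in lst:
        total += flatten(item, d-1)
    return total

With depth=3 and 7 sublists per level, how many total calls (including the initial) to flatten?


At depth 0 (root): 1 call
At depth 1: each of 1 parents calls flatten on 7 children = 7 calls
At depth 2: each of 7 parents calls flatten on 7 children = 49 calls
At depth 3: each of 49 parents calls flatten on 7 children = 343 calls
Total: 1 + 7 + 49 + 343 = 400

400


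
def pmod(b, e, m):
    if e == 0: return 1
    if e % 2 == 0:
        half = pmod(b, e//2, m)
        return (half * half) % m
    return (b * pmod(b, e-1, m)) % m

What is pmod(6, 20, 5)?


pmod(6, 20, 5): e is even, compute pmod(6, 10, 5)
  pmod(6, 10, 5): e is even, compute pmod(6, 5, 5)
    pmod(6, 5, 5): e is odd, compute pmod(6, 4, 5)
      pmod(6, 4, 5): e is even, compute pmod(6, 2, 5)
        pmod(6, 2, 5): e is even, compute pmod(6, 1, 5)
          pmod(6, 1, 5): e is odd, compute pmod(6, 0, 5)
          pmod(6, 0, 5) = 1
          (6 * 1) % 5 = 1
        half=1, (1*1) % 5 = 1
      half=1, (1*1) % 5 = 1
    (6 * 1) % 5 = 1
  half=1, (1*1) % 5 = 1
half=1, (1*1) % 5 = 1

1


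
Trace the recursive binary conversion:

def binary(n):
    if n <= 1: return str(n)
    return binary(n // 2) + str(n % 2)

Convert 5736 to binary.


binary(5736) = binary(2868) + '0'
binary(2868) = binary(1434) + '0'
binary(1434) = binary(717) + '0'
binary(717) = binary(358) + '1'
binary(358) = binary(179) + '0'
binary(179) = binary(89) + '1'
binary(89) = binary(44) + '1'
binary(44) = binary(22) + '0'
binary(22) = binary(11) + '0'
binary(11) = binary(5) + '1'
binary(5) = binary(2) + '1'
binary(2) = binary(1) + '0'
binary(1) = '1'  (base case)
Concatenating: '1' + '0' + '1' + '1' + '0' + '0' + '1' + '1' + '0' + '1' + '0' + '0' + '0' = '1011001101000'

1011001101000


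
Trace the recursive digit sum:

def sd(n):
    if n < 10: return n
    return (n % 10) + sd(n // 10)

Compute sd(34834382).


sd(34834382) = 2 + sd(3483438)
sd(3483438) = 8 + sd(348343)
sd(348343) = 3 + sd(34834)
sd(34834) = 4 + sd(3483)
sd(3483) = 3 + sd(348)
sd(348) = 8 + sd(34)
sd(34) = 4 + sd(3)
sd(3) = 3  (base case)
Total: 2 + 8 + 3 + 4 + 3 + 8 + 4 + 3 = 35

35


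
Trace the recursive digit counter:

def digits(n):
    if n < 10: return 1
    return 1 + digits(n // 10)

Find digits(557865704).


digits(557865704) = 1 + digits(55786570)
digits(55786570) = 1 + digits(5578657)
digits(5578657) = 1 + digits(557865)
digits(557865) = 1 + digits(55786)
digits(55786) = 1 + digits(5578)
digits(5578) = 1 + digits(557)
digits(557) = 1 + digits(55)
digits(55) = 1 + digits(5)
digits(5) = 1  (base case: 5 < 10)
Unwinding: 1 + 1 + 1 + 1 + 1 + 1 + 1 + 1 + 1 = 9

9


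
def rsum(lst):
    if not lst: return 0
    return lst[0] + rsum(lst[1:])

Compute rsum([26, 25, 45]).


rsum([26, 25, 45]) = 26 + rsum([25, 45])
rsum([25, 45]) = 25 + rsum([45])
rsum([45]) = 45 + rsum([])
rsum([]) = 0  (base case)
Total: 26 + 25 + 45 + 0 = 96

96


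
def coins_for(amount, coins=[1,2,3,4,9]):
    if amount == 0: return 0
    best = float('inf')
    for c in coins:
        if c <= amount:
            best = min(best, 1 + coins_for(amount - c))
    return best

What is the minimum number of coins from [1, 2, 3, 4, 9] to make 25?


Building up with DP:
coins_for(0) = 0
coins_for(1) = min(1+coins_for(0)=1+0=1) = 1
coins_for(2) = min(1+coins_for(1)=1+1=2, 1+coins_for(0)=1+0=1) = 1
coins_for(3) = min(1+coins_for(2)=1+1=2, 1+coins_for(1)=1+1=2, 1+coins_for(0)=1+0=1) = 1
coins_for(4) = min(1+coins_for(3)=1+1=2, 1+coins_for(2)=1+1=2, 1+coins_for(1)=1+1=2, 1+coins_for(0)=1+0=1) = 1
coins_for(5) = min(1+coins_for(4)=1+1=2, 1+coins_for(3)=1+1=2, 1+coins_for(2)=1+1=2, 1+coins_for(1)=1+1=2) = 2
coins_for(6) = min(1+coins_for(5)=1+2=3, 1+coins_for(4)=1+1=2, 1+coins_for(3)=1+1=2, 1+coins_for(2)=1+1=2) = 2
coins_for(7) = min(1+coins_for(6)=1+2=3, 1+coins_for(5)=1+2=3, 1+coins_for(4)=1+1=2, 1+coins_for(3)=1+1=2) = 2
coins_for(8) = min(1+coins_for(7)=1+2=3, 1+coins_for(6)=1+2=3, 1+coins_for(5)=1+2=3, 1+coins_for(4)=1+1=2) = 2
coins_for(9) = min(1+coins_for(8)=1+2=3, 1+coins_for(7)=1+2=3, 1+coins_for(6)=1+2=3, 1+coins_for(5)=1+2=3, 1+coins_for(0)=1+0=1) = 1
coins_for(10) = min(1+coins_for(9)=1+1=2, 1+coins_for(8)=1+2=3, 1+coins_for(7)=1+2=3, 1+coins_for(6)=1+2=3, 1+coins_for(1)=1+1=2) = 2
coins_for(11) = min(1+coins_for(10)=1+2=3, 1+coins_for(9)=1+1=2, 1+coins_for(8)=1+2=3, 1+coins_for(7)=1+2=3, 1+coins_for(2)=1+1=2) = 2
coins_for(12) = min(1+coins_for(11)=1+2=3, 1+coins_for(10)=1+2=3, 1+coins_for(9)=1+1=2, 1+coins_for(8)=1+2=3, 1+coins_for(3)=1+1=2) = 2
coins_for(13) = min(1+coins_for(12)=1+2=3, 1+coins_for(11)=1+2=3, 1+coins_for(10)=1+2=3, 1+coins_for(9)=1+1=2, 1+coins_for(4)=1+1=2) = 2
coins_for(14) = min(1+coins_for(13)=1+2=3, 1+coins_for(12)=1+2=3, 1+coins_for(11)=1+2=3, 1+coins_for(10)=1+2=3, 1+coins_for(5)=1+2=3) = 3
coins_for(15) = min(1+coins_for(14)=1+3=4, 1+coins_for(13)=1+2=3, 1+coins_for(12)=1+2=3, 1+coins_for(11)=1+2=3, 1+coins_for(6)=1+2=3) = 3
coins_for(16) = min(1+coins_for(15)=1+3=4, 1+coins_for(14)=1+3=4, 1+coins_for(13)=1+2=3, 1+coins_for(12)=1+2=3, 1+coins_for(7)=1+2=3) = 3
coins_for(17) = min(1+coins_for(16)=1+3=4, 1+coins_for(15)=1+3=4, 1+coins_for(14)=1+3=4, 1+coins_for(13)=1+2=3, 1+coins_for(8)=1+2=3) = 3
coins_for(18) = min(1+coins_for(17)=1+3=4, 1+coins_for(16)=1+3=4, 1+coins_for(15)=1+3=4, 1+coins_for(14)=1+3=4, 1+coins_for(9)=1+1=2) = 2
coins_for(19) = min(1+coins_for(18)=1+2=3, 1+coins_for(17)=1+3=4, 1+coins_for(16)=1+3=4, 1+coins_for(15)=1+3=4, 1+coins_for(10)=1+2=3) = 3
coins_for(20) = min(1+coins_for(19)=1+3=4, 1+coins_for(18)=1+2=3, 1+coins_for(17)=1+3=4, 1+coins_for(16)=1+3=4, 1+coins_for(11)=1+2=3) = 3
coins_for(21) = min(1+coins_for(20)=1+3=4, 1+coins_for(19)=1+3=4, 1+coins_for(18)=1+2=3, 1+coins_for(17)=1+3=4, 1+coins_for(12)=1+2=3) = 3
coins_for(22) = min(1+coins_for(21)=1+3=4, 1+coins_for(20)=1+3=4, 1+coins_for(19)=1+3=4, 1+coins_for(18)=1+2=3, 1+coins_for(13)=1+2=3) = 3
coins_for(23) = min(1+coins_for(22)=1+3=4, 1+coins_for(21)=1+3=4, 1+coins_for(20)=1+3=4, 1+coins_for(19)=1+3=4, 1+coins_for(14)=1+3=4) = 4
coins_for(24) = min(1+coins_for(23)=1+4=5, 1+coins_for(22)=1+3=4, 1+coins_for(21)=1+3=4, 1+coins_for(20)=1+3=4, 1+coins_for(15)=1+3=4) = 4
coins_for(25) = min(1+coins_for(24)=1+4=5, 1+coins_for(23)=1+4=5, 1+coins_for(22)=1+3=4, 1+coins_for(21)=1+3=4, 1+coins_for(16)=1+3=4) = 4

4


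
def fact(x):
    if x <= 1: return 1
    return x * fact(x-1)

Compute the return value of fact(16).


fact(16)
= 16 * fact(15)
= 16 * 15 * fact(14)
= 16 * 15 * 14 * fact(13)
= 16 * 15 * 14 * 13 * fact(12)
= 16 * 15 * 14 * 13 * 12 * fact(11)
= 16 * 15 * 14 * 13 * 12 * 11 * fact(10)
= 16 * 15 * 14 * 13 * 12 * 11 * 10 * fact(9)
= 16 * 15 * 14 * 13 * 12 * 11 * 10 * 9 * fact(8)
= 16 * 15 * 14 * 13 * 12 * 11 * 10 * 9 * 8 * fact(7)
= 16 * 15 * 14 * 13 * 12 * 11 * 10 * 9 * 8 * 7 * fact(6)
= 16 * 15 * 14 * 13 * 12 * 11 * 10 * 9 * 8 * 7 * 6 * fact(5)
= 16 * 15 * 14 * 13 * 12 * 11 * 10 * 9 * 8 * 7 * 6 * 5 * fact(4)
= 16 * 15 * 14 * 13 * 12 * 11 * 10 * 9 * 8 * 7 * 6 * 5 * 4 * fact(3)
= 16 * 15 * 14 * 13 * 12 * 11 * 10 * 9 * 8 * 7 * 6 * 5 * 4 * 3 * fact(2)
= 16 * 15 * 14 * 13 * 12 * 11 * 10 * 9 * 8 * 7 * 6 * 5 * 4 * 3 * 2 * fact(1)
= 16 * 15 * 14 * 13 * 12 * 11 * 10 * 9 * 8 * 7 * 6 * 5 * 4 * 3 * 2 * 1
= 20922789888000

20922789888000


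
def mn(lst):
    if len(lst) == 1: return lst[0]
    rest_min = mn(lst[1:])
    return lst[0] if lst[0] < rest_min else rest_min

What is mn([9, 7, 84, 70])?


mn([9, 7, 84, 70]): compare 9 with mn([7, 84, 70])
mn([7, 84, 70]): compare 7 with mn([84, 70])
mn([84, 70]): compare 84 with mn([70])
mn([70]) = 70  (base case)
Compare 84 with 70 -> 70
Compare 7 with 70 -> 7
Compare 9 with 7 -> 7

7


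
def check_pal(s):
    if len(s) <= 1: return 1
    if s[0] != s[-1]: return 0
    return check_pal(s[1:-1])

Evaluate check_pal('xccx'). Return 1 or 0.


check_pal('xccx'): s[0]='x' == s[-1]='x' -> check check_pal('cc')
check_pal('cc'): s[0]='c' == s[-1]='c' -> check check_pal('')
check_pal(''): len <= 1 -> return 1  (base case)
Result: 1 (palindrome)

1


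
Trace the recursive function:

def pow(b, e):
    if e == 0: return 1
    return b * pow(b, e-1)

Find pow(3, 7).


pow(3, 7)
= 3 * pow(3, 6)
= 3 * 3 * pow(3, 5)
= 3 * 3 * 3 * pow(3, 4)
= 3 * 3 * 3 * 3 * pow(3, 3)
= 3 * 3 * 3 * 3 * 3 * pow(3, 2)
= 3 * 3 * 3 * 3 * 3 * 3 * pow(3, 1)
= 3 * 3 * 3 * 3 * 3 * 3 * 3 * pow(3, 0)
= 3 * 3 * 3 * 3 * 3 * 3 * 3 * 1
= 2187

2187


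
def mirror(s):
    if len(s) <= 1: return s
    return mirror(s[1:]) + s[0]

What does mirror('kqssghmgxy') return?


mirror('kqssghmgxy') = mirror('qssghmgxy') + 'k'
mirror('qssghmgxy') = mirror('ssghmgxy') + 'q'
mirror('ssghmgxy') = mirror('sghmgxy') + 's'
mirror('sghmgxy') = mirror('ghmgxy') + 's'
mirror('ghmgxy') = mirror('hmgxy') + 'g'
mirror('hmgxy') = mirror('mgxy') + 'h'
mirror('mgxy') = mirror('gxy') + 'm'
mirror('gxy') = mirror('xy') + 'g'
mirror('xy') = mirror('y') + 'x'
mirror('y') = 'y'  (base case)
Concatenating: 'y' + 'x' + 'g' + 'm' + 'h' + 'g' + 's' + 's' + 'q' + 'k' = 'yxgmhgssqk'

yxgmhgssqk


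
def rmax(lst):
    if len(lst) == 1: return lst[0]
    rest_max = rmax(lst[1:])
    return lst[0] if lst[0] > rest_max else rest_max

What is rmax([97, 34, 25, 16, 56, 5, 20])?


rmax([97, 34, 25, 16, 56, 5, 20]): compare 97 with rmax([34, 25, 16, 56, 5, 20])
rmax([34, 25, 16, 56, 5, 20]): compare 34 with rmax([25, 16, 56, 5, 20])
rmax([25, 16, 56, 5, 20]): compare 25 with rmax([16, 56, 5, 20])
rmax([16, 56, 5, 20]): compare 16 with rmax([56, 5, 20])
rmax([56, 5, 20]): compare 56 with rmax([5, 20])
rmax([5, 20]): compare 5 with rmax([20])
rmax([20]) = 20  (base case)
Compare 5 with 20 -> 20
Compare 56 with 20 -> 56
Compare 16 with 56 -> 56
Compare 25 with 56 -> 56
Compare 34 with 56 -> 56
Compare 97 with 56 -> 97

97


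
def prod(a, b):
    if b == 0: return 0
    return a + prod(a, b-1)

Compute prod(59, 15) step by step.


prod(59, 15) = 59 + prod(59, 14)
prod(59, 14) = 59 + prod(59, 13)
prod(59, 13) = 59 + prod(59, 12)
prod(59, 12) = 59 + prod(59, 11)
prod(59, 11) = 59 + prod(59, 10)
prod(59, 10) = 59 + prod(59, 9)
prod(59, 9) = 59 + prod(59, 8)
prod(59, 8) = 59 + prod(59, 7)
prod(59, 7) = 59 + prod(59, 6)
prod(59, 6) = 59 + prod(59, 5)
prod(59, 5) = 59 + prod(59, 4)
prod(59, 4) = 59 + prod(59, 3)
prod(59, 3) = 59 + prod(59, 2)
prod(59, 2) = 59 + prod(59, 1)
prod(59, 1) = 59 + prod(59, 0)
prod(59, 0) = 0  (base case)
Total: 59 + 59 + 59 + 59 + 59 + 59 + 59 + 59 + 59 + 59 + 59 + 59 + 59 + 59 + 59 + 0 = 885

885


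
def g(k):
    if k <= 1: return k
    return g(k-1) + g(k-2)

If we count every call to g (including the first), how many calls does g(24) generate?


Let C(n) = total calls for g(n)
C(0) = 1, C(1) = 1
C(2) = 1 + C(1) + C(0) = 1 + 1 + 1 = 3
C(3) = 1 + C(2) + C(1) = 1 + 3 + 1 = 5
C(4) = 1 + C(3) + C(2) = 1 + 5 + 3 = 9
C(5) = 1 + C(4) + C(3) = 1 + 9 + 5 = 15
C(6) = 1 + C(5) + C(4) = 1 + 15 + 9 = 25
C(7) = 1 + C(6) + C(5) = 1 + 25 + 15 = 41
C(8) = 1 + C(7) + C(6) = 1 + 41 + 25 = 67
C(9) = 1 + C(8) + C(7) = 1 + 67 + 41 = 109
C(10) = 1 + C(9) + C(8) = 1 + 109 + 67 = 177
C(11) = 1 + C(10) + C(9) = 1 + 177 + 109 = 287
C(12) = 1 + C(11) + C(10) = 1 + 287 + 177 = 465
C(13) = 1 + C(12) + C(11) = 1 + 465 + 287 = 753
C(14) = 1 + C(13) + C(12) = 1 + 753 + 465 = 1219
C(15) = 1 + C(14) + C(13) = 1 + 1219 + 753 = 1973
C(16) = 1 + C(15) + C(14) = 1 + 1973 + 1219 = 3193
C(17) = 1 + C(16) + C(15) = 1 + 3193 + 1973 = 5167
C(18) = 1 + C(17) + C(16) = 1 + 5167 + 3193 = 8361
C(19) = 1 + C(18) + C(17) = 1 + 8361 + 5167 = 13529
C(20) = 1 + C(19) + C(18) = 1 + 13529 + 8361 = 21891
C(21) = 1 + C(20) + C(19) = 1 + 21891 + 13529 = 35421
C(22) = 1 + C(21) + C(20) = 1 + 35421 + 21891 = 57313
C(23) = 1 + C(22) + C(21) = 1 + 57313 + 35421 = 92735
C(24) = 1 + C(23) + C(22) = 1 + 92735 + 57313 = 150049

150049


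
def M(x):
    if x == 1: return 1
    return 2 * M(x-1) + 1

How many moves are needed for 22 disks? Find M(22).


M(22) = 2 * M(21) + 1
M(21) = 2 * M(20) + 1
M(20) = 2 * M(19) + 1
M(19) = 2 * M(18) + 1
M(18) = 2 * M(17) + 1
M(17) = 2 * M(16) + 1
M(16) = 2 * M(15) + 1
M(15) = 2 * M(14) + 1
M(14) = 2 * M(13) + 1
M(13) = 2 * M(12) + 1
M(12) = 2 * M(11) + 1
M(11) = 2 * M(10) + 1
M(10) = 2 * M(9) + 1
M(9) = 2 * M(8) + 1
M(8) = 2 * M(7) + 1
M(7) = 2 * M(6) + 1
M(6) = 2 * M(5) + 1
M(5) = 2 * M(4) + 1
M(4) = 2 * M(3) + 1
M(3) = 2 * M(2) + 1
M(2) = 2 * M(1) + 1
M(1) = 1  (base case)
M(2) = 2 * 1 + 1 = 3
M(3) = 2 * 3 + 1 = 7
M(4) = 2 * 7 + 1 = 15
M(5) = 2 * 15 + 1 = 31
M(6) = 2 * 31 + 1 = 63
M(7) = 2 * 63 + 1 = 127
M(8) = 2 * 127 + 1 = 255
M(9) = 2 * 255 + 1 = 511
M(10) = 2 * 511 + 1 = 1023
M(11) = 2 * 1023 + 1 = 2047
M(12) = 2 * 2047 + 1 = 4095
M(13) = 2 * 4095 + 1 = 8191
M(14) = 2 * 8191 + 1 = 16383
M(15) = 2 * 16383 + 1 = 32767
M(16) = 2 * 32767 + 1 = 65535
M(17) = 2 * 65535 + 1 = 131071
M(18) = 2 * 131071 + 1 = 262143
M(19) = 2 * 262143 + 1 = 524287
M(20) = 2 * 524287 + 1 = 1048575
M(21) = 2 * 1048575 + 1 = 2097151
M(22) = 2 * 2097151 + 1 = 4194303

4194303


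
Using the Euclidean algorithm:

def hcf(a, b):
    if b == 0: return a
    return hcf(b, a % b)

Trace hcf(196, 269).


hcf(196, 269) = hcf(269, 196)
hcf(269, 196) = hcf(196, 73)
hcf(196, 73) = hcf(73, 50)
hcf(73, 50) = hcf(50, 23)
hcf(50, 23) = hcf(23, 4)
hcf(23, 4) = hcf(4, 3)
hcf(4, 3) = hcf(3, 1)
hcf(3, 1) = hcf(1, 0)
hcf(1, 0) = 1  (base case)

1


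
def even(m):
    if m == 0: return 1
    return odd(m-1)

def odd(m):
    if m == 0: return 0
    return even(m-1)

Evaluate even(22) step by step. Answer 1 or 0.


even(22) = odd(21)
odd(21) = even(20)
even(20) = odd(19)
odd(19) = even(18)
even(18) = odd(17)
odd(17) = even(16)
even(16) = odd(15)
odd(15) = even(14)
even(14) = odd(13)
odd(13) = even(12)
even(12) = odd(11)
odd(11) = even(10)
even(10) = odd(9)
odd(9) = even(8)
even(8) = odd(7)
odd(7) = even(6)
even(6) = odd(5)
odd(5) = even(4)
even(4) = odd(3)
odd(3) = even(2)
even(2) = odd(1)
odd(1) = even(0)
even(0) = 1  (base case)
Result: 1

1


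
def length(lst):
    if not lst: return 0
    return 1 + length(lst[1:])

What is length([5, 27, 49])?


length([5, 27, 49]) = 1 + length([27, 49])
length([27, 49]) = 1 + length([49])
length([49]) = 1 + length([])
length([]) = 0  (base case)
Unwinding: 1 + 1 + 1 + 0 = 3

3


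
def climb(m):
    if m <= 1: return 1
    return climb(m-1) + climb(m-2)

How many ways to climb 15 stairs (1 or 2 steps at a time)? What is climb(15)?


Building up from base cases:
climb(0) = 1
climb(1) = 1
climb(2) = climb(1) + climb(0) = 1 + 1 = 2
climb(3) = climb(2) + climb(1) = 2 + 1 = 3
climb(4) = climb(3) + climb(2) = 3 + 2 = 5
climb(5) = climb(4) + climb(3) = 5 + 3 = 8
climb(6) = climb(5) + climb(4) = 8 + 5 = 13
climb(7) = climb(6) + climb(5) = 13 + 8 = 21
climb(8) = climb(7) + climb(6) = 21 + 13 = 34
climb(9) = climb(8) + climb(7) = 34 + 21 = 55
climb(10) = climb(9) + climb(8) = 55 + 34 = 89
climb(11) = climb(10) + climb(9) = 89 + 55 = 144
climb(12) = climb(11) + climb(10) = 144 + 89 = 233
climb(13) = climb(12) + climb(11) = 233 + 144 = 377
climb(14) = climb(13) + climb(12) = 377 + 233 = 610
climb(15) = climb(14) + climb(13) = 610 + 377 = 987

987


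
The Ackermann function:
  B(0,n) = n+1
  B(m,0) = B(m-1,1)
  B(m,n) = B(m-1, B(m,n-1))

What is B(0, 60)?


B(0, 60) = 61
Result: B(0, 60) = 61

61


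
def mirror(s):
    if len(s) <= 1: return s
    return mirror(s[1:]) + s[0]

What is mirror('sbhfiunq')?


mirror('sbhfiunq') = mirror('bhfiunq') + 's'
mirror('bhfiunq') = mirror('hfiunq') + 'b'
mirror('hfiunq') = mirror('fiunq') + 'h'
mirror('fiunq') = mirror('iunq') + 'f'
mirror('iunq') = mirror('unq') + 'i'
mirror('unq') = mirror('nq') + 'u'
mirror('nq') = mirror('q') + 'n'
mirror('q') = 'q'  (base case)
Concatenating: 'q' + 'n' + 'u' + 'i' + 'f' + 'h' + 'b' + 's' = 'qnuifhbs'

qnuifhbs


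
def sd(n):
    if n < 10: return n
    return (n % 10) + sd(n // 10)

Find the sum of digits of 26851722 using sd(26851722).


sd(26851722) = 2 + sd(2685172)
sd(2685172) = 2 + sd(268517)
sd(268517) = 7 + sd(26851)
sd(26851) = 1 + sd(2685)
sd(2685) = 5 + sd(268)
sd(268) = 8 + sd(26)
sd(26) = 6 + sd(2)
sd(2) = 2  (base case)
Total: 2 + 2 + 7 + 1 + 5 + 8 + 6 + 2 = 33

33


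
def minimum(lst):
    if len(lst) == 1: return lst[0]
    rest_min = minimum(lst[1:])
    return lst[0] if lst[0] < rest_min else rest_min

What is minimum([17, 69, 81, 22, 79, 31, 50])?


minimum([17, 69, 81, 22, 79, 31, 50]): compare 17 with minimum([69, 81, 22, 79, 31, 50])
minimum([69, 81, 22, 79, 31, 50]): compare 69 with minimum([81, 22, 79, 31, 50])
minimum([81, 22, 79, 31, 50]): compare 81 with minimum([22, 79, 31, 50])
minimum([22, 79, 31, 50]): compare 22 with minimum([79, 31, 50])
minimum([79, 31, 50]): compare 79 with minimum([31, 50])
minimum([31, 50]): compare 31 with minimum([50])
minimum([50]) = 50  (base case)
Compare 31 with 50 -> 31
Compare 79 with 31 -> 31
Compare 22 with 31 -> 22
Compare 81 with 22 -> 22
Compare 69 with 22 -> 22
Compare 17 with 22 -> 17

17


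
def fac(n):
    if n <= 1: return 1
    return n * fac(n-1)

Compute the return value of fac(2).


fac(2)
= 2 * fac(1)
= 2 * 1
= 2

2


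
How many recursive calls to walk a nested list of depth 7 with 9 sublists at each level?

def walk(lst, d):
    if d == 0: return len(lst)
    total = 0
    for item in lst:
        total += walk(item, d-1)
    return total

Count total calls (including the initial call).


At depth 0 (root): 1 call
At depth 1: each of 1 parents calls walk on 9 children = 9 calls
At depth 2: each of 9 parents calls walk on 9 children = 81 calls
At depth 3: each of 81 parents calls walk on 9 children = 729 calls
At depth 4: each of 729 parents calls walk on 9 children = 6561 calls
At depth 5: each of 6561 parents calls walk on 9 children = 59049 calls
At depth 6: each of 59049 parents calls walk on 9 children = 531441 calls
At depth 7: each of 531441 parents calls walk on 9 children = 4782969 calls
Total: 1 + 9 + 81 + 729 + 6561 + 59049 + 531441 + 4782969 = 5380840

5380840


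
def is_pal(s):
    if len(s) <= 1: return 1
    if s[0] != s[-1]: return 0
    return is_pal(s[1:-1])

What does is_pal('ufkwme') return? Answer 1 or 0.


is_pal('ufkwme'): s[0]='u' != s[-1]='e' -> return 0
Result: 0 (not a palindrome)

0


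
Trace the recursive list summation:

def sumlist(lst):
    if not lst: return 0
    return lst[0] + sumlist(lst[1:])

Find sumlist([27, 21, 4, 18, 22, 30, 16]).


sumlist([27, 21, 4, 18, 22, 30, 16]) = 27 + sumlist([21, 4, 18, 22, 30, 16])
sumlist([21, 4, 18, 22, 30, 16]) = 21 + sumlist([4, 18, 22, 30, 16])
sumlist([4, 18, 22, 30, 16]) = 4 + sumlist([18, 22, 30, 16])
sumlist([18, 22, 30, 16]) = 18 + sumlist([22, 30, 16])
sumlist([22, 30, 16]) = 22 + sumlist([30, 16])
sumlist([30, 16]) = 30 + sumlist([16])
sumlist([16]) = 16 + sumlist([])
sumlist([]) = 0  (base case)
Total: 27 + 21 + 4 + 18 + 22 + 30 + 16 + 0 = 138

138
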